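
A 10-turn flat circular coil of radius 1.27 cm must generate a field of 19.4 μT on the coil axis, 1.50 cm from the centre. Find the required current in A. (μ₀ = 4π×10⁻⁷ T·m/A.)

I ≈ 0.145 A

For an N-turn coil, B = Nμ₀IR²/[2(R²+z²)^(3/2)] with R = 0.0127 m, z = 0.015 m, so I = 2B(R²+z²)^(3/2)/(Nμ₀R²) = 2 × 1.94×10⁻⁵ × 7.59×10⁻⁶ / (10 × 4π×10⁻⁷ × 0.0001613) = 0.145 A.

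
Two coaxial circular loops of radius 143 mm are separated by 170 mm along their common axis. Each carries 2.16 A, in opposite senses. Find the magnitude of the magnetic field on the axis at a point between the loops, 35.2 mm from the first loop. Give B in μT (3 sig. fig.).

B ≈ 5.03 μT

Each loop contributes B = μ₀IR²/[2(R²+z²)^(3/2)] on the axis, with z measured from that loop.
Loop 1 (z = 0.0352 m): B₁ = 8.69×10⁻⁶ T. Loop 2 (z = 0.1348 m): B₂ = 3.66×10⁻⁶ T.
The fields oppose: B = |B₁ − B₂| = 5.03×10⁻⁶ T.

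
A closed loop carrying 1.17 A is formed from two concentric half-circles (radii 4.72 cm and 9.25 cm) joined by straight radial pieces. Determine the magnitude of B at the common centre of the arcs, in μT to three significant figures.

B ≈ 3.81 μT

The radial connectors point toward the centre, so dl × r̂ = 0 and they contribute nothing.
Each semicircle gives μ₀I/(4R): inner arc 7.79×10⁻⁶ T, outer arc 3.97×10⁻⁶ T.
The two arcs carry current in opposite angular senses, so their fields oppose: B = |7.79×10⁻⁶ − 3.97×10⁻⁶| = 3.81×10⁻⁶ T.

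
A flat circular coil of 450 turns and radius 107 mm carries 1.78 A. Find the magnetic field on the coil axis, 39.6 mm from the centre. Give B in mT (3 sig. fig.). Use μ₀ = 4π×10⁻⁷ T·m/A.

For an N-turn flat coil, B = Nμ₀IR²/[2(R²+z²)^(3/2)] with R = 0.107 m, z = 0.0396 m.
B = 450 × 8.62×10⁻⁶ T = 3.88×10⁻³ T.

B ≈ 3.88 mT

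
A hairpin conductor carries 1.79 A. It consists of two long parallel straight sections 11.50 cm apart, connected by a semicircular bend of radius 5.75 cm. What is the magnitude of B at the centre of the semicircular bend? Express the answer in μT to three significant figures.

The semicircular arc contributes B_arc = μ₀I·π/(4πR) = μ₀I/(4R) = 9.78×10⁻⁶ T.
Each semi-infinite lead is at perpendicular distance R = 0.0575 m from the centre, with the perpendicular foot at its near end, so it contributes μ₀I/(4πR); both point the same way, together 6.23×10⁻⁶ T.
Arc and leads all point the same direction: B = 9.78×10⁻⁶ + 6.23×10⁻⁶ = 1.60×10⁻⁵ T.

B ≈ 16.0 μT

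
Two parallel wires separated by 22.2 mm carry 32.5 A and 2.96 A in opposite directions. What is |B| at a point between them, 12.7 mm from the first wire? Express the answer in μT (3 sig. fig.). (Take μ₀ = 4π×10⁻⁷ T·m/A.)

B ≈ 574 μT

Each long wire gives B = μ₀I/(2πd). Distances are d₁ = 0.0127 m and d₂ = 0.0095 m.
B₁ = 5.12×10⁻⁴ T, B₂ = 6.23×10⁻⁵ T.
Between antiparallel currents both contributions point the same way, so they add. B = B₁ + B₂ = 5.12×10⁻⁴ + 6.23×10⁻⁵ = 5.74×10⁻⁴ T.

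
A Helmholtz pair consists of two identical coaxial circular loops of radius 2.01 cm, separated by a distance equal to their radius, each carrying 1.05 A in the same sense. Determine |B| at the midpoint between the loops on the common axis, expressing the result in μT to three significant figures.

B ≈ 47.0 μT

Each loop contributes B = μ₀IR²/[2(R²+z²)^(3/2)] on the axis, with z measured from that loop.
Loop 1 (z = 0.01005 m): B₁ = 2.35×10⁻⁵ T. Loop 2 (z = 0.01005 m): B₂ = 2.35×10⁻⁵ T.
The fields add: B = B₁ + B₂ = 4.70×10⁻⁵ T.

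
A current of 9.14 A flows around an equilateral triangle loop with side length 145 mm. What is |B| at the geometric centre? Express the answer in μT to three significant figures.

Each side is a finite straight segment at perpendicular distance d = a/(2 tan(π/3)) = 0.04186 m from the centre, with end-angles ±π/3.
One side contributes B₁ = (μ₀I/4πd)·2 sin(π/3) = 3.78×10⁻⁵ T.
All 3 sides add in the same direction: B = 3 × 3.78×10⁻⁵ = 1.13×10⁻⁴ T.

B ≈ 113 μT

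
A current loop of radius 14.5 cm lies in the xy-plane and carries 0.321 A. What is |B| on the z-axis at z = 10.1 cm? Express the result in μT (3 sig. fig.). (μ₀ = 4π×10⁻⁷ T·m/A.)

On the axis of a circular loop, B = μ₀IR² / [2(R²+z²)^(3/2)].
R² + z² = (0.145)² + (0.101)² = 0.03123 m², and (R²+z²)^(3/2) = 5.52×10⁻³ m³.
B = (4π×10⁻⁷ × 0.321 × 0.02102) / (2 × 5.52×10⁻³) = 7.69×10⁻⁷ T.

B ≈ 0.769 μT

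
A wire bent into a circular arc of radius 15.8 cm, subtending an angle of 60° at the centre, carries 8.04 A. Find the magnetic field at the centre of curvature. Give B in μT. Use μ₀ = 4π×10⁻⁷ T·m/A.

The Biot–Savart field of a circular arc at its centre is B = μ₀Iφ/(4πR), with φ = 1.047 rad.
B = (4π×10⁻⁷ × 8.04 × 1.047) / (4π × 0.158) = 5.33×10⁻⁶ T.

B ≈ 5.33 μT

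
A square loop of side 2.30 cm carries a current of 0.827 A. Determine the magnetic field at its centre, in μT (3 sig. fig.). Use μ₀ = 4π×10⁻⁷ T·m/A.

B ≈ 40.7 μT

Each side is a finite straight segment at perpendicular distance d = a/(2 tan(π/4)) = 0.0115 m from the centre, with end-angles ±π/4.
One side contributes B₁ = (μ₀I/4πd)·2 sin(π/4) = 1.02×10⁻⁵ T.
All 4 sides add in the same direction: B = 4 × 1.02×10⁻⁵ = 4.07×10⁻⁵ T.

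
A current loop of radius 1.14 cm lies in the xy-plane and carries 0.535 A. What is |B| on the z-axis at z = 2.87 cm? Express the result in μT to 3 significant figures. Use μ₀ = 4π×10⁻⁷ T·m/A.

B ≈ 1.48 μT

On the axis of a circular loop, B = μ₀IR² / [2(R²+z²)^(3/2)].
R² + z² = (0.0114)² + (0.0287)² = 0.0009537 m², and (R²+z²)^(3/2) = 2.94×10⁻⁵ m³.
B = (4π×10⁻⁷ × 0.535 × 0.00013) / (2 × 2.94×10⁻⁵) = 1.48×10⁻⁶ T.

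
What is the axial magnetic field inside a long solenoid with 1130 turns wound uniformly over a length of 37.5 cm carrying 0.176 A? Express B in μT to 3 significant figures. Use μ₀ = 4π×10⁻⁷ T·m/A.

Inside a long solenoid, B = μ₀nI with n = 3013 turns/m.
B = 4π×10⁻⁷ × 3013 × 0.176 = 6.66×10⁻⁴ T.

B ≈ 666 μT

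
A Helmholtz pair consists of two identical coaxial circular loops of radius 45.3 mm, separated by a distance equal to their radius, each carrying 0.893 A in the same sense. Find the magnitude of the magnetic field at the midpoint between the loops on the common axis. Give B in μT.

Each loop contributes B = μ₀IR²/[2(R²+z²)^(3/2)] on the axis, with z measured from that loop.
Loop 1 (z = 0.02265 m): B₁ = 8.86×10⁻⁶ T. Loop 2 (z = 0.02265 m): B₂ = 8.86×10⁻⁶ T.
The fields add: B = B₁ + B₂ = 1.77×10⁻⁵ T.

B ≈ 17.7 μT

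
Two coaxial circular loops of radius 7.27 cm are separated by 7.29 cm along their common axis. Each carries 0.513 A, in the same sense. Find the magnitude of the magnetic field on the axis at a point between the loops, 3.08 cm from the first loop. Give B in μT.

Each loop contributes B = μ₀IR²/[2(R²+z²)^(3/2)] on the axis, with z measured from that loop.
Loop 1 (z = 0.0308 m): B₁ = 3.46×10⁻⁶ T. Loop 2 (z = 0.0421 m): B₂ = 2.87×10⁻⁶ T.
The fields add: B = B₁ + B₂ = 6.33×10⁻⁶ T.

B ≈ 6.33 μT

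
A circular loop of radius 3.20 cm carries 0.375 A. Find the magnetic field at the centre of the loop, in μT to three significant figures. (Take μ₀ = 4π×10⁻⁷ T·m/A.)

At the centre of a circular loop the Biot–Savart law gives B = μ₀I/(2R).
B = (4π×10⁻⁷ × 0.375) / (2 × 0.032) = 7.36×10⁻⁶ T.

B ≈ 7.36 μT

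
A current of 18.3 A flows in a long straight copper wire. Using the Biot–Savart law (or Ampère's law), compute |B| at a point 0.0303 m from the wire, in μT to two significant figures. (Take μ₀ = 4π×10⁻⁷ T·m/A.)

For an infinitely long straight wire, B = μ₀I/(2πd).
B = (4π×10⁻⁷ × 18.3) / (2π × 0.0303) = 1.21×10⁻⁴ T.

B ≈ 120 μT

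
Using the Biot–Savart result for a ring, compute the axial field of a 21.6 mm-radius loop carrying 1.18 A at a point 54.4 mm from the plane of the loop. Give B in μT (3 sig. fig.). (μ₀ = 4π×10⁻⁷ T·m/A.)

B ≈ 1.73 μT

On the axis of a circular loop, B = μ₀IR² / [2(R²+z²)^(3/2)].
R² + z² = (0.0216)² + (0.0544)² = 0.003426 m², and (R²+z²)^(3/2) = 2.01×10⁻⁴ m³.
B = (4π×10⁻⁷ × 1.18 × 0.0004666) / (2 × 2.01×10⁻⁴) = 1.73×10⁻⁶ T.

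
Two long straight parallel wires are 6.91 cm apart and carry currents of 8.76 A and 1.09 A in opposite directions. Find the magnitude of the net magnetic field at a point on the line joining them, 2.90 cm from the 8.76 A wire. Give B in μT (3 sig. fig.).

Each long wire gives B = μ₀I/(2πd). Distances are d₁ = 0.029 m and d₂ = 0.0401 m.
B₁ = 6.04×10⁻⁵ T, B₂ = 5.44×10⁻⁶ T.
Between antiparallel currents both contributions point the same way, so they add. B = B₁ + B₂ = 6.04×10⁻⁵ + 5.44×10⁻⁶ = 6.59×10⁻⁵ T.

B ≈ 65.9 μT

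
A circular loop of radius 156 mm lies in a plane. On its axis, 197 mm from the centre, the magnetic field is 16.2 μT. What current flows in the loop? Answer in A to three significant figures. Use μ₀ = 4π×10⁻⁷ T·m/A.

On the axis of a loop, B = μ₀IR²/[2(R²+z²)^(3/2)], so I = 2B(R²+z²)^(3/2)/(μ₀R²).
R² + z² = 0.02434 + 0.03881 = 0.06315 m²; raised to 3/2 gives 1.59×10⁻² m³.
I = 2 × 1.62×10⁻⁵ × 1.59×10⁻² / (1.26×10⁻⁶ × 0.02434) = 16.8 A.

I ≈ 16.8 A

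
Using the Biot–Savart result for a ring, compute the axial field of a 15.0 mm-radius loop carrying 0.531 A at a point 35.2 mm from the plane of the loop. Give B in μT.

On the axis of a circular loop, B = μ₀IR² / [2(R²+z²)^(3/2)].
R² + z² = (0.015)² + (0.0352)² = 0.001464 m², and (R²+z²)^(3/2) = 5.60×10⁻⁵ m³.
B = (4π×10⁻⁷ × 0.531 × 0.000225) / (2 × 5.60×10⁻⁵) = 1.34×10⁻⁶ T.

B ≈ 1.34 μT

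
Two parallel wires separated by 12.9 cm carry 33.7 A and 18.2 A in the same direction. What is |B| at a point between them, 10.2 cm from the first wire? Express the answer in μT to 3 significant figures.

Each long wire gives B = μ₀I/(2πd). Distances are d₁ = 0.102 m and d₂ = 0.027 m.
B₁ = 6.61×10⁻⁵ T, B₂ = 1.35×10⁻⁴ T.
Between parallel currents the two contributions point in opposite directions, so they subtract. B = |B₁ − B₂| = |6.61×10⁻⁵ − 1.35×10⁻⁴| = 6.87×10⁻⁵ T.

B ≈ 68.7 μT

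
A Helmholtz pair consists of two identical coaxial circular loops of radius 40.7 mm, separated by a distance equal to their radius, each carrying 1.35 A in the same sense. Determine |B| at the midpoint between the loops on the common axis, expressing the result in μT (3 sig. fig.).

Each loop contributes B = μ₀IR²/[2(R²+z²)^(3/2)] on the axis, with z measured from that loop.
Loop 1 (z = 0.02035 m): B₁ = 1.49×10⁻⁵ T. Loop 2 (z = 0.02035 m): B₂ = 1.49×10⁻⁵ T.
The fields add: B = B₁ + B₂ = 2.98×10⁻⁵ T.

B ≈ 29.8 μT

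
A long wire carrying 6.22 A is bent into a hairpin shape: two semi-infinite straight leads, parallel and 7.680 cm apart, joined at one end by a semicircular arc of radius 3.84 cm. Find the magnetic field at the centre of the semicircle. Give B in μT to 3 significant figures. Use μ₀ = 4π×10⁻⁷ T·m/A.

B ≈ 83.3 μT

The semicircular arc contributes B_arc = μ₀I·π/(4πR) = μ₀I/(4R) = 5.09×10⁻⁵ T.
Each semi-infinite lead is at perpendicular distance R = 0.0384 m from the centre, with the perpendicular foot at its near end, so it contributes μ₀I/(4πR); both point the same way, together 3.24×10⁻⁵ T.
Arc and leads all point the same direction: B = 5.09×10⁻⁵ + 3.24×10⁻⁵ = 8.33×10⁻⁵ T.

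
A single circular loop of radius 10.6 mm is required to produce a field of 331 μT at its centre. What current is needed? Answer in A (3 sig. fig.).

I ≈ 5.58 A

At the centre of a circular loop B = μ₀I/(2R), so I = 2RB/μ₀.
With R = 0.0106 m, I = 2 × 0.0106 × 3.31×10⁻⁴ / (4π×10⁻⁷) = 5.58 A.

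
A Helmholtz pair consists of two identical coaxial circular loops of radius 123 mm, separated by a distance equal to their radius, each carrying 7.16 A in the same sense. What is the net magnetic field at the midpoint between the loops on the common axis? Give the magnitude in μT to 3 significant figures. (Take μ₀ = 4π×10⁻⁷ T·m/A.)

Each loop contributes B = μ₀IR²/[2(R²+z²)^(3/2)] on the axis, with z measured from that loop.
Loop 1 (z = 0.0615 m): B₁ = 2.62×10⁻⁵ T. Loop 2 (z = 0.0615 m): B₂ = 2.62×10⁻⁵ T.
The fields add: B = B₁ + B₂ = 5.23×10⁻⁵ T.

B ≈ 52.3 μT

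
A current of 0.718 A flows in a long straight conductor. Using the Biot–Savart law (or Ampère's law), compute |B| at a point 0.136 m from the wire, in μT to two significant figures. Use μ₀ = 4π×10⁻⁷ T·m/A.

B ≈ 1.1 μT

For an infinitely long straight wire, B = μ₀I/(2πd).
B = (4π×10⁻⁷ × 0.718) / (2π × 0.136) = 1.06×10⁻⁶ T.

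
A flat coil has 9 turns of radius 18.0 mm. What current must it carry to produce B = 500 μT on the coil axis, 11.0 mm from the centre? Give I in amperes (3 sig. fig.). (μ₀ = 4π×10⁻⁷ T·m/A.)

For an N-turn coil, B = Nμ₀IR²/[2(R²+z²)^(3/2)] with R = 0.018 m, z = 0.011 m, so I = 2B(R²+z²)^(3/2)/(Nμ₀R²) = 2 × 5.00×10⁻⁴ × 9.39×10⁻⁶ / (9 × 4π×10⁻⁷ × 0.000324) = 2.56 A.

I ≈ 2.56 A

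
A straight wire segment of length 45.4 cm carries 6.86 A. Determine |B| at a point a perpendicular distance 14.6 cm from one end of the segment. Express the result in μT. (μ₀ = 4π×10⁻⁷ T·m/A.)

For a finite straight segment, B = (μ₀I/4πd)(sinθ₁ + sinθ₂), where θ₁, θ₂ are the angles from the perpendicular to each end.
The perpendicular foot is at one end, so the two end-offsets along the wire are 0 and L = 0.454 m.
sinθ₁ = 0/√(0²+0.146²) = 0.0000; sinθ₂ = 0.454/√(0.454²+0.146²) = 0.9520.
B = (4π×10⁻⁷ × 6.86) / (4π × 0.146) × (0.0000 + 0.9520) = 4.47×10⁻⁶ T.

B ≈ 4.47 μT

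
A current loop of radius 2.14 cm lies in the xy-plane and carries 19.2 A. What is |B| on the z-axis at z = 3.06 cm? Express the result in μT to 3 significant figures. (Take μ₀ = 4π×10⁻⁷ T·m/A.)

On the axis of a circular loop, B = μ₀IR² / [2(R²+z²)^(3/2)].
R² + z² = (0.0214)² + (0.0306)² = 0.001394 m², and (R²+z²)^(3/2) = 5.21×10⁻⁵ m³.
B = (4π×10⁻⁷ × 19.2 × 0.000458) / (2 × 5.21×10⁻⁵) = 1.06×10⁻⁴ T.

B ≈ 106 μT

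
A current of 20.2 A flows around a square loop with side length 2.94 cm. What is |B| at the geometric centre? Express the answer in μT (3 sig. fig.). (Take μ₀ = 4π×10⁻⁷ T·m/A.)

Each side is a finite straight segment at perpendicular distance d = a/(2 tan(π/4)) = 0.0147 m from the centre, with end-angles ±π/4.
One side contributes B₁ = (μ₀I/4πd)·2 sin(π/4) = 1.94×10⁻⁴ T.
All 4 sides add in the same direction: B = 4 × 1.94×10⁻⁴ = 7.77×10⁻⁴ T.

B ≈ 777 μT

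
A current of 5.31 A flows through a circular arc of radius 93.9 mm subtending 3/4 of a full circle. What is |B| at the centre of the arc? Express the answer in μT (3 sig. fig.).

The Biot–Savart field of a circular arc at its centre is B = μ₀Iφ/(4πR), with φ = 4.712 rad.
B = (4π×10⁻⁷ × 5.31 × 4.712) / (4π × 0.0939) = 2.66×10⁻⁵ T.

B ≈ 26.6 μT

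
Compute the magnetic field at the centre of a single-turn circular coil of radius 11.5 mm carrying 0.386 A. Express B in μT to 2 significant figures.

At the centre of a circular loop the Biot–Savart law gives B = μ₀I/(2R).
B = (4π×10⁻⁷ × 0.386) / (2 × 0.0115) = 2.11×10⁻⁵ T.

B ≈ 21 μT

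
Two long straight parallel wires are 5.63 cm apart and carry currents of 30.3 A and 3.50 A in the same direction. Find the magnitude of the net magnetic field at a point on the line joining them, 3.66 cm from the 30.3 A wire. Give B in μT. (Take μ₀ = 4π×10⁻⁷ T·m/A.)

Each long wire gives B = μ₀I/(2πd). Distances are d₁ = 0.0366 m and d₂ = 0.0197 m.
B₁ = 1.66×10⁻⁴ T, B₂ = 3.55×10⁻⁵ T.
Between parallel currents the two contributions point in opposite directions, so they subtract. B = |B₁ − B₂| = |1.66×10⁻⁴ − 3.55×10⁻⁵| = 1.30×10⁻⁴ T.

B ≈ 130 μT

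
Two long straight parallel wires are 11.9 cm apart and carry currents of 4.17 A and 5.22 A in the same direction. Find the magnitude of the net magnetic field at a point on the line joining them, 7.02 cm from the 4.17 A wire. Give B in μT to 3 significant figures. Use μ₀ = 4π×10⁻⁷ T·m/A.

Each long wire gives B = μ₀I/(2πd). Distances are d₁ = 0.0702 m and d₂ = 0.0488 m.
B₁ = 1.19×10⁻⁵ T, B₂ = 2.14×10⁻⁵ T.
Between parallel currents the two contributions point in opposite directions, so they subtract. B = |B₁ − B₂| = |1.19×10⁻⁵ − 2.14×10⁻⁵| = 9.51×10⁻⁶ T.

B ≈ 9.51 μT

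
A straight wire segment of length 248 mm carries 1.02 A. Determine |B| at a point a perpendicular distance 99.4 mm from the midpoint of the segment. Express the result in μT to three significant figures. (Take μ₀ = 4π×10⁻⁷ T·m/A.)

For a finite straight segment, B = (μ₀I/4πd)(sinθ₁ + sinθ₂), where θ₁, θ₂ are the angles from the perpendicular to each end.
The perpendicular from the point meets the wire at its midpoint, so each end is L/2 = 0.124 m away along the wire.
sinθ₁ = 0.124/√(0.124²+0.0994²) = 0.7803; sinθ₂ = 0.124/√(0.124²+0.0994²) = 0.7803.
B = (4π×10⁻⁷ × 1.02) / (4π × 0.0994) × (0.7803 + 0.7803) = 1.60×10⁻⁶ T.

B ≈ 1.60 μT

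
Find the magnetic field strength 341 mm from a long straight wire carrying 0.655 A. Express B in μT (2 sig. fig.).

B ≈ 0.38 μT

For an infinitely long straight wire, B = μ₀I/(2πd).
B = (4π×10⁻⁷ × 0.655) / (2π × 0.341) = 3.84×10⁻⁷ T.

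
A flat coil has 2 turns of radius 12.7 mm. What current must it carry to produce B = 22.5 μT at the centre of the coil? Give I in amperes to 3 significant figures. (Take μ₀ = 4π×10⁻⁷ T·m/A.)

For an N-turn coil, B = Nμ₀I/(2R) with R = 0.0127 m, so I = 2RB/(Nμ₀) = 2 × 0.0127 × 2.25×10⁻⁵ / (2 × 4π×10⁻⁷) = 0.227 A.

I ≈ 0.227 A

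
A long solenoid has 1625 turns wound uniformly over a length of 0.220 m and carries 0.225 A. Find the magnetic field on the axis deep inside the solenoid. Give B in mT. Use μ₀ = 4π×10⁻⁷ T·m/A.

B ≈ 2.09 mT

Inside a long solenoid, B = μ₀nI with n = 7386 turns/m.
B = 4π×10⁻⁷ × 7386 × 0.225 = 2.09×10⁻³ T.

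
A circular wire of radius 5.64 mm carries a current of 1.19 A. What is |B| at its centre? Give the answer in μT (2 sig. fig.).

At the centre of a circular loop the Biot–Savart law gives B = μ₀I/(2R).
B = (4π×10⁻⁷ × 1.19) / (2 × 0.00564) = 1.33×10⁻⁴ T.

B ≈ 130 μT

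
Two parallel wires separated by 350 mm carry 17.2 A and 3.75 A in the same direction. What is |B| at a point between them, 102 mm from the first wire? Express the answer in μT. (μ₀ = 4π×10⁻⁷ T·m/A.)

B ≈ 30.7 μT

Each long wire gives B = μ₀I/(2πd). Distances are d₁ = 0.102 m and d₂ = 0.248 m.
B₁ = 3.37×10⁻⁵ T, B₂ = 3.02×10⁻⁶ T.
Between parallel currents the two contributions point in opposite directions, so they subtract. B = |B₁ − B₂| = |3.37×10⁻⁵ − 3.02×10⁻⁶| = 3.07×10⁻⁵ T.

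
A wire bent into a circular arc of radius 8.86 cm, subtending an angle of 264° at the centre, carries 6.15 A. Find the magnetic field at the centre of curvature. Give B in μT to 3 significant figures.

The Biot–Savart field of a circular arc at its centre is B = μ₀Iφ/(4πR), with φ = 4.608 rad.
B = (4π×10⁻⁷ × 6.15 × 4.608) / (4π × 0.0886) = 3.20×10⁻⁵ T.

B ≈ 32.0 μT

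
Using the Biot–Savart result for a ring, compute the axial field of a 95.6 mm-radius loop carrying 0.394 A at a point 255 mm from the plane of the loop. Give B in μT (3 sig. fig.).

On the axis of a circular loop, B = μ₀IR² / [2(R²+z²)^(3/2)].
R² + z² = (0.0956)² + (0.255)² = 0.07416 m², and (R²+z²)^(3/2) = 2.02×10⁻² m³.
B = (4π×10⁻⁷ × 0.394 × 0.009139) / (2 × 2.02×10⁻²) = 1.12×10⁻⁷ T.

B ≈ 0.112 μT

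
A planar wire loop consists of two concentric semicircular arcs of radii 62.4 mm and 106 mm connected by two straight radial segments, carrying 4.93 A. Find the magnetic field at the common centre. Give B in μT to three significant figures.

B ≈ 10.2 μT

The radial connectors point toward the centre, so dl × r̂ = 0 and they contribute nothing.
Each semicircle gives μ₀I/(4R): inner arc 2.48×10⁻⁵ T, outer arc 1.46×10⁻⁵ T.
The two arcs carry current in opposite angular senses, so their fields oppose: B = |2.48×10⁻⁵ − 1.46×10⁻⁵| = 1.02×10⁻⁵ T.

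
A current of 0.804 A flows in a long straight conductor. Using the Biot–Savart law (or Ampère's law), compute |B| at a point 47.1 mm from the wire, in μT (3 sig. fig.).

B ≈ 3.41 μT

For an infinitely long straight wire, B = μ₀I/(2πd).
B = (4π×10⁻⁷ × 0.804) / (2π × 0.0471) = 3.41×10⁻⁶ T.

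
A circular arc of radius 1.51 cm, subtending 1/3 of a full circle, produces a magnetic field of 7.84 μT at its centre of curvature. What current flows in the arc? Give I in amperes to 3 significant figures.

For a circular arc, B = μ₀Iφ/(4πR) with φ in radians; here φ = 2.094 rad.
So I = 4πRB/(μ₀φ) = 4π × 0.0151 × 7.84×10⁻⁶ / (4π×10⁻⁷ × 2.094) = 0.565 A.

I ≈ 0.565 A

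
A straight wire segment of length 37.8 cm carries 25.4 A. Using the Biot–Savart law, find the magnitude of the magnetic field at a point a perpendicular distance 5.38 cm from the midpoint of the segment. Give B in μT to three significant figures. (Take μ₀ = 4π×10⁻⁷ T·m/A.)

For a finite straight segment, B = (μ₀I/4πd)(sinθ₁ + sinθ₂), where θ₁, θ₂ are the angles from the perpendicular to each end.
The perpendicular from the point meets the wire at its midpoint, so each end is L/2 = 0.189 m away along the wire.
sinθ₁ = 0.189/√(0.189²+0.0538²) = 0.9618; sinθ₂ = 0.189/√(0.189²+0.0538²) = 0.9618.
B = (4π×10⁻⁷ × 25.4) / (4π × 0.0538) × (0.9618 + 0.9618) = 9.08×10⁻⁵ T.

B ≈ 90.8 μT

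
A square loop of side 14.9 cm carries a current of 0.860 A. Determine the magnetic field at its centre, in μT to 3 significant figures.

Each side is a finite straight segment at perpendicular distance d = a/(2 tan(π/4)) = 0.0745 m from the centre, with end-angles ±π/4.
One side contributes B₁ = (μ₀I/4πd)·2 sin(π/4) = 1.63×10⁻⁶ T.
All 4 sides add in the same direction: B = 4 × 1.63×10⁻⁶ = 6.53×10⁻⁶ T.

B ≈ 6.53 μT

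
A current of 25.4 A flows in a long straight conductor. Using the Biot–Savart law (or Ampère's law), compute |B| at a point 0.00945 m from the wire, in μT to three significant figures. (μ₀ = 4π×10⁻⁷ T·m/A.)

For an infinitely long straight wire, B = μ₀I/(2πd).
B = (4π×10⁻⁷ × 25.4) / (2π × 0.00945) = 5.38×10⁻⁴ T.

B ≈ 538 μT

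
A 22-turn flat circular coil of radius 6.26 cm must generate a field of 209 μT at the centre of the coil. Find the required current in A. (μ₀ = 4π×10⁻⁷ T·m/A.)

For an N-turn coil, B = Nμ₀I/(2R) with R = 0.0626 m, so I = 2RB/(Nμ₀) = 2 × 0.0626 × 2.09×10⁻⁴ / (22 × 4π×10⁻⁷) = 0.946 A.

I ≈ 0.946 A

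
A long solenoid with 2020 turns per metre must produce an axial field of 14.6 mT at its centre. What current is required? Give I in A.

I ≈ 5.75 A

Inside a long solenoid B = μ₀nI with n = 2020 m⁻¹, so I = B/(μ₀n).
I = 1.46×10⁻² / (4π×10⁻⁷ × 2020) = 5.75 A.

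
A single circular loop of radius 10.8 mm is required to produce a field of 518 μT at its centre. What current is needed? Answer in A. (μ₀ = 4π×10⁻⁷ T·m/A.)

I ≈ 8.90 A

At the centre of a circular loop B = μ₀I/(2R), so I = 2RB/μ₀.
With R = 0.0108 m, I = 2 × 0.0108 × 5.18×10⁻⁴ / (4π×10⁻⁷) = 8.90 A.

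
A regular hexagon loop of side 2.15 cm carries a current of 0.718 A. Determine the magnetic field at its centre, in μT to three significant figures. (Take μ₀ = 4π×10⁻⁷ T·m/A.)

Each side is a finite straight segment at perpendicular distance d = a/(2 tan(π/6)) = 0.01862 m from the centre, with end-angles ±π/6.
One side contributes B₁ = (μ₀I/4πd)·2 sin(π/6) = 3.86×10⁻⁶ T.
All 6 sides add in the same direction: B = 6 × 3.86×10⁻⁶ = 2.31×10⁻⁵ T.

B ≈ 23.1 μT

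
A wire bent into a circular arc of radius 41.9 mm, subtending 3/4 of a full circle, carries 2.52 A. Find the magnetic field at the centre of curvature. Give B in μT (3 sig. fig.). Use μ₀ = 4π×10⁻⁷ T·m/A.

The Biot–Savart field of a circular arc at its centre is B = μ₀Iφ/(4πR), with φ = 4.712 rad.
B = (4π×10⁻⁷ × 2.52 × 4.712) / (4π × 0.0419) = 2.83×10⁻⁵ T.

B ≈ 28.3 μT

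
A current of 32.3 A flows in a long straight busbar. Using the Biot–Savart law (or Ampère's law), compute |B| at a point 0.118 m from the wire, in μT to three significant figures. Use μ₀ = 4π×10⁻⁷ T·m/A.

For an infinitely long straight wire, B = μ₀I/(2πd).
B = (4π×10⁻⁷ × 32.3) / (2π × 0.118) = 5.47×10⁻⁵ T.

B ≈ 54.7 μT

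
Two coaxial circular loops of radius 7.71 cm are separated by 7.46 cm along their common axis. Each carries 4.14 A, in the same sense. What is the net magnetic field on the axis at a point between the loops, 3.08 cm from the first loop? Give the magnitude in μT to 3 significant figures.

Each loop contributes B = μ₀IR²/[2(R²+z²)^(3/2)] on the axis, with z measured from that loop.
Loop 1 (z = 0.0308 m): B₁ = 2.70×10⁻⁵ T. Loop 2 (z = 0.0438 m): B₂ = 2.22×10⁻⁵ T.
The fields add: B = B₁ + B₂ = 4.92×10⁻⁵ T.

B ≈ 49.2 μT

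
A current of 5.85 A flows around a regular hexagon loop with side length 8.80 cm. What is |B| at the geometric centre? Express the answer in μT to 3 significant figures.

Each side is a finite straight segment at perpendicular distance d = a/(2 tan(π/6)) = 0.07621 m from the centre, with end-angles ±π/6.
One side contributes B₁ = (μ₀I/4πd)·2 sin(π/6) = 7.68×10⁻⁶ T.
All 6 sides add in the same direction: B = 6 × 7.68×10⁻⁶ = 4.61×10⁻⁵ T.

B ≈ 46.1 μT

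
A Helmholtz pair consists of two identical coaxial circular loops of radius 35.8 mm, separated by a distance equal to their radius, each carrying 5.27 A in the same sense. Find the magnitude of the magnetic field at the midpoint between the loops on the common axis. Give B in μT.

B ≈ 132 μT

Each loop contributes B = μ₀IR²/[2(R²+z²)^(3/2)] on the axis, with z measured from that loop.
Loop 1 (z = 0.0179 m): B₁ = 6.62×10⁻⁵ T. Loop 2 (z = 0.0179 m): B₂ = 6.62×10⁻⁵ T.
The fields add: B = B₁ + B₂ = 1.32×10⁻⁴ T.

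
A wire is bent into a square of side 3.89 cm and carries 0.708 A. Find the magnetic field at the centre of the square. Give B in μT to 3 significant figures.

B ≈ 20.6 μT

Each side is a finite straight segment at perpendicular distance d = a/(2 tan(π/4)) = 0.01945 m from the centre, with end-angles ±π/4.
One side contributes B₁ = (μ₀I/4πd)·2 sin(π/4) = 5.15×10⁻⁶ T.
All 4 sides add in the same direction: B = 4 × 5.15×10⁻⁶ = 2.06×10⁻⁵ T.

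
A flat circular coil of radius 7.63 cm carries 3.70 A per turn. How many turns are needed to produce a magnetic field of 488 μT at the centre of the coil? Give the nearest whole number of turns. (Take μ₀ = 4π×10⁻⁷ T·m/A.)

For an N-turn coil, B = Nμ₀I/(2R). A single turn gives B₁ = 3.05×10⁻⁵ T with R = 0.0763 m.
N = B/B₁ = 4.88×10⁻⁴ / 3.05×10⁻⁵ = 16.02.

N = 16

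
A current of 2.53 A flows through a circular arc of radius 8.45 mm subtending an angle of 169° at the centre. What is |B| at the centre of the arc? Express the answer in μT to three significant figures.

The Biot–Savart field of a circular arc at its centre is B = μ₀Iφ/(4πR), with φ = 2.95 rad.
B = (4π×10⁻⁷ × 2.53 × 2.95) / (4π × 0.00845) = 8.83×10⁻⁵ T.

B ≈ 88.3 μT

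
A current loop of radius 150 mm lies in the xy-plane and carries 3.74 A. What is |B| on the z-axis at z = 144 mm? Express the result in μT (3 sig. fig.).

On the axis of a circular loop, B = μ₀IR² / [2(R²+z²)^(3/2)].
R² + z² = (0.15)² + (0.144)² = 0.04324 m², and (R²+z²)^(3/2) = 8.99×10⁻³ m³.
B = (4π×10⁻⁷ × 3.74 × 0.0225) / (2 × 8.99×10⁻³) = 5.88×10⁻⁶ T.

B ≈ 5.88 μT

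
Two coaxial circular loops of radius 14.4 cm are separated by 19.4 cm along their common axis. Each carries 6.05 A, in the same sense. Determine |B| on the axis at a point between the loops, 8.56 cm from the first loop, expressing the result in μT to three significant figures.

Each loop contributes B = μ₀IR²/[2(R²+z²)^(3/2)] on the axis, with z measured from that loop.
Loop 1 (z = 0.0856 m): B₁ = 1.68×10⁻⁵ T. Loop 2 (z = 0.1084 m): B₂ = 1.35×10⁻⁵ T.
The fields add: B = B₁ + B₂ = 3.02×10⁻⁵ T.

B ≈ 30.2 μT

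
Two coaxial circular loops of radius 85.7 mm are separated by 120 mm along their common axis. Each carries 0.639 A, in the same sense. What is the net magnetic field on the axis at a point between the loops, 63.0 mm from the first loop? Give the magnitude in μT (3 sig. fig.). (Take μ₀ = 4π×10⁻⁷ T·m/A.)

Each loop contributes B = μ₀IR²/[2(R²+z²)^(3/2)] on the axis, with z measured from that loop.
Loop 1 (z = 0.063 m): B₁ = 2.45×10⁻⁶ T. Loop 2 (z = 0.057 m): B₂ = 2.70×10⁻⁶ T.
The fields add: B = B₁ + B₂ = 5.15×10⁻⁶ T.

B ≈ 5.15 μT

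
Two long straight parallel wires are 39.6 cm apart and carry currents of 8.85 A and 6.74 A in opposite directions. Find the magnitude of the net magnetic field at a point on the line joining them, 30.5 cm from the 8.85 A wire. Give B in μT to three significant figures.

Each long wire gives B = μ₀I/(2πd). Distances are d₁ = 0.305 m and d₂ = 0.091 m.
B₁ = 5.80×10⁻⁶ T, B₂ = 1.48×10⁻⁵ T.
Between antiparallel currents both contributions point the same way, so they add. B = B₁ + B₂ = 5.80×10⁻⁶ + 1.48×10⁻⁵ = 2.06×10⁻⁵ T.

B ≈ 20.6 μT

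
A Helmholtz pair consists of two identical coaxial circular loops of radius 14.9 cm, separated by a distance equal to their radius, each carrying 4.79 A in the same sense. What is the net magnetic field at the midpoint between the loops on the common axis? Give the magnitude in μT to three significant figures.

B ≈ 28.9 μT

Each loop contributes B = μ₀IR²/[2(R²+z²)^(3/2)] on the axis, with z measured from that loop.
Loop 1 (z = 0.0745 m): B₁ = 1.45×10⁻⁵ T. Loop 2 (z = 0.0745 m): B₂ = 1.45×10⁻⁵ T.
The fields add: B = B₁ + B₂ = 2.89×10⁻⁵ T.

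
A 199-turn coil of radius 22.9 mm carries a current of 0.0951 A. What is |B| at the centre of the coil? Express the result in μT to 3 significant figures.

For an N-turn flat coil, B = Nμ₀I/(2R) with R = 0.0229 m.
B = 199 × 2.61×10⁻⁶ T = 5.19×10⁻⁴ T.

B ≈ 519 μT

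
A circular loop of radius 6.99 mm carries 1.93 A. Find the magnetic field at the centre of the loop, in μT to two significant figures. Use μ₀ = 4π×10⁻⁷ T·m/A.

B ≈ 170 μT

At the centre of a circular loop the Biot–Savart law gives B = μ₀I/(2R).
B = (4π×10⁻⁷ × 1.93) / (2 × 0.00699) = 1.73×10⁻⁴ T.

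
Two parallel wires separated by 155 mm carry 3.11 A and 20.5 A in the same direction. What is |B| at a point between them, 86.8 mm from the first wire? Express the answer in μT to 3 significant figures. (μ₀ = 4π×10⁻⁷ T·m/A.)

Each long wire gives B = μ₀I/(2πd). Distances are d₁ = 0.0868 m and d₂ = 0.0682 m.
B₁ = 7.17×10⁻⁶ T, B₂ = 6.01×10⁻⁵ T.
Between parallel currents the two contributions point in opposite directions, so they subtract. B = |B₁ − B₂| = |7.17×10⁻⁶ − 6.01×10⁻⁵| = 5.30×10⁻⁵ T.

B ≈ 53.0 μT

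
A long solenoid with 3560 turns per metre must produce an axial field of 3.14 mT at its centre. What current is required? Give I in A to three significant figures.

I ≈ 0.702 A

Inside a long solenoid B = μ₀nI with n = 3560 m⁻¹, so I = B/(μ₀n).
I = 3.14×10⁻³ / (4π×10⁻⁷ × 3560) = 0.702 A.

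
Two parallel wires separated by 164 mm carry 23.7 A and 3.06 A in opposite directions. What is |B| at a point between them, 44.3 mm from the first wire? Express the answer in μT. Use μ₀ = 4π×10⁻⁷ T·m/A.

B ≈ 112 μT

Each long wire gives B = μ₀I/(2πd). Distances are d₁ = 0.0443 m and d₂ = 0.1197 m.
B₁ = 1.07×10⁻⁴ T, B₂ = 5.11×10⁻⁶ T.
Between antiparallel currents both contributions point the same way, so they add. B = B₁ + B₂ = 1.07×10⁻⁴ + 5.11×10⁻⁶ = 1.12×10⁻⁴ T.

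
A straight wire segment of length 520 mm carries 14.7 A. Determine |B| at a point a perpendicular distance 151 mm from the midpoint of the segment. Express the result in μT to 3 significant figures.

B ≈ 16.8 μT

For a finite straight segment, B = (μ₀I/4πd)(sinθ₁ + sinθ₂), where θ₁, θ₂ are the angles from the perpendicular to each end.
The perpendicular from the point meets the wire at its midpoint, so each end is L/2 = 0.26 m away along the wire.
sinθ₁ = 0.26/√(0.26²+0.151²) = 0.8647; sinθ₂ = 0.26/√(0.26²+0.151²) = 0.8647.
B = (4π×10⁻⁷ × 14.7) / (4π × 0.151) × (0.8647 + 0.8647) = 1.68×10⁻⁵ T.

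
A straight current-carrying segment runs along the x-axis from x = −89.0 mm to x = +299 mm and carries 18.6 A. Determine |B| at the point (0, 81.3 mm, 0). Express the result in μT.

For a finite straight segment, B = (μ₀I/4πd)(sinθ₁ + sinθ₂), where θ₁, θ₂ are the angles from the perpendicular to each end.
The perpendicular distance is d = 0.0813 m; the end-offsets along the wire are a = 0.089 m and b = 0.299 m.
sinθ₁ = 0.089/√(0.089²+0.0813²) = 0.7383; sinθ₂ = 0.299/√(0.299²+0.0813²) = 0.9650.
B = (4π×10⁻⁷ × 18.6) / (4π × 0.0813) × (0.7383 + 0.9650) = 3.90×10⁻⁵ T.

B ≈ 39.0 μT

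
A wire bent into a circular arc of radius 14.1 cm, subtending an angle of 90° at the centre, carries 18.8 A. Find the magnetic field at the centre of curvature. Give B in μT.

B ≈ 20.9 μT

The Biot–Savart field of a circular arc at its centre is B = μ₀Iφ/(4πR), with φ = 1.571 rad.
B = (4π×10⁻⁷ × 18.8 × 1.571) / (4π × 0.141) = 2.09×10⁻⁵ T.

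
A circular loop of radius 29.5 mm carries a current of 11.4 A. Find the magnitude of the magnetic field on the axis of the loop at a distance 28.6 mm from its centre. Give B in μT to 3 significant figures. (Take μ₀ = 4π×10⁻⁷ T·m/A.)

B ≈ 89.9 μT

On the axis of a circular loop, B = μ₀IR² / [2(R²+z²)^(3/2)].
R² + z² = (0.0295)² + (0.0286)² = 0.001688 m², and (R²+z²)^(3/2) = 6.94×10⁻⁵ m³.
B = (4π×10⁻⁷ × 11.4 × 0.0008703) / (2 × 6.94×10⁻⁵) = 8.99×10⁻⁵ T.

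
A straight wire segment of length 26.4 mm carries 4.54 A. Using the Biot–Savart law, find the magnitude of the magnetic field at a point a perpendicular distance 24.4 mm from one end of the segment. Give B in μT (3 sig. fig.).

For a finite straight segment, B = (μ₀I/4πd)(sinθ₁ + sinθ₂), where θ₁, θ₂ are the angles from the perpendicular to each end.
The perpendicular foot is at one end, so the two end-offsets along the wire are 0 and L = 0.0264 m.
sinθ₁ = 0/√(0²+0.0244²) = 0.0000; sinθ₂ = 0.0264/√(0.0264²+0.0244²) = 0.7344.
B = (4π×10⁻⁷ × 4.54) / (4π × 0.0244) × (0.0000 + 0.7344) = 1.37×10⁻⁵ T.

B ≈ 13.7 μT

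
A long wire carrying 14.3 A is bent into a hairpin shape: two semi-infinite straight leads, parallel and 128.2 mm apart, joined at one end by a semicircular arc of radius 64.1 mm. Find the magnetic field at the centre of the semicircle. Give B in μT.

The semicircular arc contributes B_arc = μ₀I·π/(4πR) = μ₀I/(4R) = 7.01×10⁻⁵ T.
Each semi-infinite lead is at perpendicular distance R = 0.0641 m from the centre, with the perpendicular foot at its near end, so it contributes μ₀I/(4πR); both point the same way, together 4.46×10⁻⁵ T.
Arc and leads all point the same direction: B = 7.01×10⁻⁵ + 4.46×10⁻⁵ = 1.15×10⁻⁴ T.

B ≈ 115 μT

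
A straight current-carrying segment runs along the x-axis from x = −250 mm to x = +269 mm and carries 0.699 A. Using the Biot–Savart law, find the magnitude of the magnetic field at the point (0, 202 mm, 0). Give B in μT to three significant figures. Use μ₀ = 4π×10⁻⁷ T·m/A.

For a finite straight segment, B = (μ₀I/4πd)(sinθ₁ + sinθ₂), where θ₁, θ₂ are the angles from the perpendicular to each end.
The perpendicular distance is d = 0.202 m; the end-offsets along the wire are a = 0.25 m and b = 0.269 m.
sinθ₁ = 0.25/√(0.25²+0.202²) = 0.7778; sinθ₂ = 0.269/√(0.269²+0.202²) = 0.7996.
B = (4π×10⁻⁷ × 0.699) / (4π × 0.202) × (0.7778 + 0.7996) = 5.46×10⁻⁷ T.

B ≈ 0.546 μT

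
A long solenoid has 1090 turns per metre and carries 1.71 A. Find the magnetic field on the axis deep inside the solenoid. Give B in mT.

B ≈ 2.34 mT

Inside a long solenoid, B = μ₀nI with n = 1090 turns/m.
B = 4π×10⁻⁷ × 1090 × 1.71 = 2.34×10⁻³ T.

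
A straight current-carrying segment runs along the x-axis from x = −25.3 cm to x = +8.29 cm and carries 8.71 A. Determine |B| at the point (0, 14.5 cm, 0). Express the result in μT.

For a finite straight segment, B = (μ₀I/4πd)(sinθ₁ + sinθ₂), where θ₁, θ₂ are the angles from the perpendicular to each end.
The perpendicular distance is d = 0.145 m; the end-offsets along the wire are a = 0.253 m and b = 0.0829 m.
sinθ₁ = 0.253/√(0.253²+0.145²) = 0.8676; sinθ₂ = 0.0829/√(0.0829²+0.145²) = 0.4963.
B = (4π×10⁻⁷ × 8.71) / (4π × 0.145) × (0.8676 + 0.4963) = 8.19×10⁻⁶ T.

B ≈ 8.19 μT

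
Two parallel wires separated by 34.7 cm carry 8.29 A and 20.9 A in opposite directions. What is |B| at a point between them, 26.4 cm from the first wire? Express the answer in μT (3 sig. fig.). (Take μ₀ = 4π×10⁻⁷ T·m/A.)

B ≈ 56.6 μT

Each long wire gives B = μ₀I/(2πd). Distances are d₁ = 0.264 m and d₂ = 0.083 m.
B₁ = 6.28×10⁻⁶ T, B₂ = 5.04×10⁻⁵ T.
Between antiparallel currents both contributions point the same way, so they add. B = B₁ + B₂ = 6.28×10⁻⁶ + 5.04×10⁻⁵ = 5.66×10⁻⁵ T.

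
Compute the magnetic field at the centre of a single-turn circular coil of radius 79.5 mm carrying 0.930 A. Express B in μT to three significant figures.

At the centre of a circular loop the Biot–Savart law gives B = μ₀I/(2R).
B = (4π×10⁻⁷ × 0.930) / (2 × 0.0795) = 7.35×10⁻⁶ T.

B ≈ 7.35 μT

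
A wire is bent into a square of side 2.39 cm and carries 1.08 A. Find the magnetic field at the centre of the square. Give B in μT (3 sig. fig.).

Each side is a finite straight segment at perpendicular distance d = a/(2 tan(π/4)) = 0.01195 m from the centre, with end-angles ±π/4.
One side contributes B₁ = (μ₀I/4πd)·2 sin(π/4) = 1.28×10⁻⁵ T.
All 4 sides add in the same direction: B = 4 × 1.28×10⁻⁵ = 5.11×10⁻⁵ T.

B ≈ 51.1 μT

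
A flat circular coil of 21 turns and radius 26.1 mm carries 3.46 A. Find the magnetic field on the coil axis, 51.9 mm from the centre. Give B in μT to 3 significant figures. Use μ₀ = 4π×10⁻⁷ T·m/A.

For an N-turn flat coil, B = Nμ₀IR²/[2(R²+z²)^(3/2)] with R = 0.0261 m, z = 0.0519 m.
B = 21 × 7.55×10⁻⁶ T = 1.59×10⁻⁴ T.

B ≈ 159 μT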